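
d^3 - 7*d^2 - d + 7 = (d - 7)*(d - 1)*(d + 1)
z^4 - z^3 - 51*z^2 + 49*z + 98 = (z - 7)*(z - 2)*(z + 1)*(z + 7)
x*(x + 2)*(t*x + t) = t*x^3 + 3*t*x^2 + 2*t*x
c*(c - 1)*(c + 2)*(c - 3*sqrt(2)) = c^4 - 3*sqrt(2)*c^3 + c^3 - 3*sqrt(2)*c^2 - 2*c^2 + 6*sqrt(2)*c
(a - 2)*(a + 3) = a^2 + a - 6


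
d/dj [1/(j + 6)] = -1/(j + 6)^2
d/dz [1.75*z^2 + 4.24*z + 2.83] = 3.5*z + 4.24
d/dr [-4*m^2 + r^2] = 2*r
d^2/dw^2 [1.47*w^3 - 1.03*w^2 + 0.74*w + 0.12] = 8.82*w - 2.06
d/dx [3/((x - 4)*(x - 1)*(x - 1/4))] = 36*(-4*x^2 + 14*x - 7)/(16*x^6 - 168*x^5 + 609*x^4 - 914*x^3 + 609*x^2 - 168*x + 16)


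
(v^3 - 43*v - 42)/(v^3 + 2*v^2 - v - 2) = (v^2 - v - 42)/(v^2 + v - 2)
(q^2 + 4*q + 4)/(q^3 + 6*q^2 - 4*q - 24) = (q + 2)/(q^2 + 4*q - 12)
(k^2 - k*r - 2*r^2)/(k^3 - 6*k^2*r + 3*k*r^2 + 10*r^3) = 1/(k - 5*r)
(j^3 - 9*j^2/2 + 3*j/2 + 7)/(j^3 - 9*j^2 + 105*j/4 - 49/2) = 2*(j + 1)/(2*j - 7)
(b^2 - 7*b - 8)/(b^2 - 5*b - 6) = (b - 8)/(b - 6)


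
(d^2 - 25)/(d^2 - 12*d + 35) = (d + 5)/(d - 7)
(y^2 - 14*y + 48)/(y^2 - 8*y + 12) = (y - 8)/(y - 2)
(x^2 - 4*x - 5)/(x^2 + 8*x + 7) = (x - 5)/(x + 7)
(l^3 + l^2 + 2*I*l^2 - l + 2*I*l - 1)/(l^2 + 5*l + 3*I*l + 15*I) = (l^3 + l^2*(1 + 2*I) + l*(-1 + 2*I) - 1)/(l^2 + l*(5 + 3*I) + 15*I)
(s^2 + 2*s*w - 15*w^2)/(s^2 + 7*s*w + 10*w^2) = (s - 3*w)/(s + 2*w)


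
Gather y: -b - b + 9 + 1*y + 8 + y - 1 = -2*b + 2*y + 16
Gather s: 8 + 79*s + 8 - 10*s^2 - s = -10*s^2 + 78*s + 16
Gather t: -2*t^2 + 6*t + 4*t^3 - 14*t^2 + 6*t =4*t^3 - 16*t^2 + 12*t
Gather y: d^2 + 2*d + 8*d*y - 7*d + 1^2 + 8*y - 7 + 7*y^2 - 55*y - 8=d^2 - 5*d + 7*y^2 + y*(8*d - 47) - 14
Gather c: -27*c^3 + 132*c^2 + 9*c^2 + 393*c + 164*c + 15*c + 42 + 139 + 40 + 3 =-27*c^3 + 141*c^2 + 572*c + 224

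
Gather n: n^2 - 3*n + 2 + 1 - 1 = n^2 - 3*n + 2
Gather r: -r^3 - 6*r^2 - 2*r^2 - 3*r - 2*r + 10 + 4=-r^3 - 8*r^2 - 5*r + 14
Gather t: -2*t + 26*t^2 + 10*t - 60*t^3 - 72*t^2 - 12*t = -60*t^3 - 46*t^2 - 4*t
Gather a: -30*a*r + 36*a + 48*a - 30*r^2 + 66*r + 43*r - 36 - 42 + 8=a*(84 - 30*r) - 30*r^2 + 109*r - 70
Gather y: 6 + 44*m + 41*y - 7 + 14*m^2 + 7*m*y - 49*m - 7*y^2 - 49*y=14*m^2 - 5*m - 7*y^2 + y*(7*m - 8) - 1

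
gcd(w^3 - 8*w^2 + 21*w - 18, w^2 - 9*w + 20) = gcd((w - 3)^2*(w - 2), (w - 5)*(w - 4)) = 1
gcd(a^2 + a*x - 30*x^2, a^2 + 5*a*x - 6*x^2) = a + 6*x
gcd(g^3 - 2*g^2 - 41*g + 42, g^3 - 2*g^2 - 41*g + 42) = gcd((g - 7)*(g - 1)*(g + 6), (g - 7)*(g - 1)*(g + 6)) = g^3 - 2*g^2 - 41*g + 42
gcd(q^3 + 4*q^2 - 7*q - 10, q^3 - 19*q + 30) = q^2 + 3*q - 10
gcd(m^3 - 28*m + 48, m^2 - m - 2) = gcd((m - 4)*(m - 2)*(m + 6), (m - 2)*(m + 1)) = m - 2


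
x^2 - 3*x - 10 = (x - 5)*(x + 2)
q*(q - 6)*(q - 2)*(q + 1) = q^4 - 7*q^3 + 4*q^2 + 12*q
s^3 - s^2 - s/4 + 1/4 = (s - 1)*(s - 1/2)*(s + 1/2)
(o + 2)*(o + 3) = o^2 + 5*o + 6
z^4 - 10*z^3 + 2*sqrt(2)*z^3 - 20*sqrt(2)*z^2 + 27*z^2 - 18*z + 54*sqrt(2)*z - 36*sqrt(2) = (z - 6)*(z - 3)*(z - 1)*(z + 2*sqrt(2))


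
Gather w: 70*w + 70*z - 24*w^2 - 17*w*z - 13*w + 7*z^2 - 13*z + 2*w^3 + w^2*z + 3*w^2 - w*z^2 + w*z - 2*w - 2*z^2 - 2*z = 2*w^3 + w^2*(z - 21) + w*(-z^2 - 16*z + 55) + 5*z^2 + 55*z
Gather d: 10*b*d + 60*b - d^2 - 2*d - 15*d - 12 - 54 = 60*b - d^2 + d*(10*b - 17) - 66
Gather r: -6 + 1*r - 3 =r - 9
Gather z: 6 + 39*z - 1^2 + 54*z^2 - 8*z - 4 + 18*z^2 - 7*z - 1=72*z^2 + 24*z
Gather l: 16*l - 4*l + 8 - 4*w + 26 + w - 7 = 12*l - 3*w + 27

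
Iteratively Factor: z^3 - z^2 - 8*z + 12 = (z + 3)*(z^2 - 4*z + 4) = (z - 2)*(z + 3)*(z - 2)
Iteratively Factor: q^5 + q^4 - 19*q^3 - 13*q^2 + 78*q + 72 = (q - 3)*(q^4 + 4*q^3 - 7*q^2 - 34*q - 24) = (q - 3)*(q + 4)*(q^3 - 7*q - 6) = (q - 3)*(q + 2)*(q + 4)*(q^2 - 2*q - 3) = (q - 3)^2*(q + 2)*(q + 4)*(q + 1)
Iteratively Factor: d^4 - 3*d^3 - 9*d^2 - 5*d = (d - 5)*(d^3 + 2*d^2 + d) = d*(d - 5)*(d^2 + 2*d + 1) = d*(d - 5)*(d + 1)*(d + 1)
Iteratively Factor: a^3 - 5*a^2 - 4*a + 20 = (a + 2)*(a^2 - 7*a + 10) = (a - 2)*(a + 2)*(a - 5)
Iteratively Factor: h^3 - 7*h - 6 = (h - 3)*(h^2 + 3*h + 2) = (h - 3)*(h + 2)*(h + 1)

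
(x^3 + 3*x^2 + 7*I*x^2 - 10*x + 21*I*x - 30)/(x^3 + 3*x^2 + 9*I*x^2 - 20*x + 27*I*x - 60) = (x + 2*I)/(x + 4*I)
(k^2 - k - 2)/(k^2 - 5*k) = (k^2 - k - 2)/(k*(k - 5))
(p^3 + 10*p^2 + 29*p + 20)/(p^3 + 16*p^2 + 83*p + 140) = (p + 1)/(p + 7)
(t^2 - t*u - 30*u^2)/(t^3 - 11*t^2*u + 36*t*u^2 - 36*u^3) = (t + 5*u)/(t^2 - 5*t*u + 6*u^2)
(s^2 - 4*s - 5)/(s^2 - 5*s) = (s + 1)/s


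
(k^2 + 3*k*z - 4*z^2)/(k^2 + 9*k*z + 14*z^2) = (k^2 + 3*k*z - 4*z^2)/(k^2 + 9*k*z + 14*z^2)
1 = 1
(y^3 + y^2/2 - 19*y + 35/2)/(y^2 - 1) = (2*y^2 + 3*y - 35)/(2*(y + 1))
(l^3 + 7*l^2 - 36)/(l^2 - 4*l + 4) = (l^2 + 9*l + 18)/(l - 2)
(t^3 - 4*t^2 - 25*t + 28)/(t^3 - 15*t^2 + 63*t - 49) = (t + 4)/(t - 7)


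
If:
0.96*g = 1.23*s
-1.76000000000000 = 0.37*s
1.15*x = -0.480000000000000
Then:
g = -6.09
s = -4.76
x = -0.42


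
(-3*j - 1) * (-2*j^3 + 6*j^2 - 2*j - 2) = 6*j^4 - 16*j^3 + 8*j + 2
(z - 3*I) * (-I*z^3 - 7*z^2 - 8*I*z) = -I*z^4 - 10*z^3 + 13*I*z^2 - 24*z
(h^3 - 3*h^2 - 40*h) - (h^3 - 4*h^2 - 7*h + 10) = h^2 - 33*h - 10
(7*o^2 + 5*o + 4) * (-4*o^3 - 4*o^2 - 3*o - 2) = -28*o^5 - 48*o^4 - 57*o^3 - 45*o^2 - 22*o - 8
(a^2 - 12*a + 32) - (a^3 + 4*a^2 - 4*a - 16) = -a^3 - 3*a^2 - 8*a + 48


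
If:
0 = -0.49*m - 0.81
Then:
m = -1.65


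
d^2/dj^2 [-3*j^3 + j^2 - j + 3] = 2 - 18*j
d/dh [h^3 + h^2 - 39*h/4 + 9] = 3*h^2 + 2*h - 39/4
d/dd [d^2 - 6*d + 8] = 2*d - 6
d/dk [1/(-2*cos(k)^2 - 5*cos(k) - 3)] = -(4*cos(k) + 5)*sin(k)/(5*cos(k) + cos(2*k) + 4)^2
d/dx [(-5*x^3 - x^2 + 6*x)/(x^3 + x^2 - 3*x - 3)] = 2*(-2*x^4 + 9*x^3 + 21*x^2 + 3*x - 9)/(x^6 + 2*x^5 - 5*x^4 - 12*x^3 + 3*x^2 + 18*x + 9)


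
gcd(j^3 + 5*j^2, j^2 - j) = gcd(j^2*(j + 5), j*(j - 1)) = j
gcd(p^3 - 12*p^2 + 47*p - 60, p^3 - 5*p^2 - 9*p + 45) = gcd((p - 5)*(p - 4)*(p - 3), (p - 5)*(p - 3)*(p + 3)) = p^2 - 8*p + 15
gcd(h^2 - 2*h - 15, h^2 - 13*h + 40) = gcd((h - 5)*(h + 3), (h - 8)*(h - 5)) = h - 5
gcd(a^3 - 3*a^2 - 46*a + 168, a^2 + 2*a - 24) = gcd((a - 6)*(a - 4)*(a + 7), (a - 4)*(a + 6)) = a - 4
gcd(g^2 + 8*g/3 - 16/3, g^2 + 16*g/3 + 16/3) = g + 4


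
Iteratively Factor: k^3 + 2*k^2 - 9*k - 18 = (k + 3)*(k^2 - k - 6) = (k + 2)*(k + 3)*(k - 3)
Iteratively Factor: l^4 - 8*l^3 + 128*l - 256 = (l - 4)*(l^3 - 4*l^2 - 16*l + 64) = (l - 4)^2*(l^2 - 16) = (l - 4)^2*(l + 4)*(l - 4)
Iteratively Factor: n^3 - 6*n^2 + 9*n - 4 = (n - 4)*(n^2 - 2*n + 1) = (n - 4)*(n - 1)*(n - 1)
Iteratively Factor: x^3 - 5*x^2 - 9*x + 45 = (x - 3)*(x^2 - 2*x - 15) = (x - 3)*(x + 3)*(x - 5)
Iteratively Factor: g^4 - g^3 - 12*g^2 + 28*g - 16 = (g - 2)*(g^3 + g^2 - 10*g + 8) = (g - 2)*(g - 1)*(g^2 + 2*g - 8) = (g - 2)^2*(g - 1)*(g + 4)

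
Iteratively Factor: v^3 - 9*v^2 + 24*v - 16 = (v - 4)*(v^2 - 5*v + 4) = (v - 4)*(v - 1)*(v - 4)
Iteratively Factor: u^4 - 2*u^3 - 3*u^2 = (u + 1)*(u^3 - 3*u^2) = u*(u + 1)*(u^2 - 3*u) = u^2*(u + 1)*(u - 3)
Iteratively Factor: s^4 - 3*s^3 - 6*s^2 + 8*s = (s - 4)*(s^3 + s^2 - 2*s) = (s - 4)*(s + 2)*(s^2 - s) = s*(s - 4)*(s + 2)*(s - 1)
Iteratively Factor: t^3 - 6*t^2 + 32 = (t + 2)*(t^2 - 8*t + 16) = (t - 4)*(t + 2)*(t - 4)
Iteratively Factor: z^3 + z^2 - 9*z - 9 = (z - 3)*(z^2 + 4*z + 3) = (z - 3)*(z + 1)*(z + 3)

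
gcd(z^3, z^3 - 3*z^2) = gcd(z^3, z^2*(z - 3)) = z^2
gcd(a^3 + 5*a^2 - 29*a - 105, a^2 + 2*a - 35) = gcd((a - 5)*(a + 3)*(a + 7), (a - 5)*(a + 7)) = a^2 + 2*a - 35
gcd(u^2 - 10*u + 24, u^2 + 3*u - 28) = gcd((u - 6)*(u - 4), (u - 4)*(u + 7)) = u - 4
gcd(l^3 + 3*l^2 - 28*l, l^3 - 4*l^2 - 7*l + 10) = 1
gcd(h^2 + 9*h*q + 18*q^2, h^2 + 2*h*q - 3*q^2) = h + 3*q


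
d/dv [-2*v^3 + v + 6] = 1 - 6*v^2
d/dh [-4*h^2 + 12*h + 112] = 12 - 8*h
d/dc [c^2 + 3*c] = 2*c + 3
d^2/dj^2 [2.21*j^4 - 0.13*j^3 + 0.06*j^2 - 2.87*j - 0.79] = 26.52*j^2 - 0.78*j + 0.12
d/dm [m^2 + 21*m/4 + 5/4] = 2*m + 21/4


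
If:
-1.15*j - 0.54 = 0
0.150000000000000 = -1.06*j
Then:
No Solution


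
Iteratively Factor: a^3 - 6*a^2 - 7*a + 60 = (a + 3)*(a^2 - 9*a + 20) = (a - 5)*(a + 3)*(a - 4)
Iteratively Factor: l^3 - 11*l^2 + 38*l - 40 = (l - 2)*(l^2 - 9*l + 20) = (l - 5)*(l - 2)*(l - 4)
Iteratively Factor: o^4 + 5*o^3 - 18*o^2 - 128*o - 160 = (o + 4)*(o^3 + o^2 - 22*o - 40) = (o + 2)*(o + 4)*(o^2 - o - 20) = (o - 5)*(o + 2)*(o + 4)*(o + 4)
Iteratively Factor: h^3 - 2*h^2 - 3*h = (h + 1)*(h^2 - 3*h) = h*(h + 1)*(h - 3)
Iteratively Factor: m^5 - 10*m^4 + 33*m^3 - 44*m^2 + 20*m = (m - 2)*(m^4 - 8*m^3 + 17*m^2 - 10*m) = m*(m - 2)*(m^3 - 8*m^2 + 17*m - 10) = m*(m - 5)*(m - 2)*(m^2 - 3*m + 2) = m*(m - 5)*(m - 2)^2*(m - 1)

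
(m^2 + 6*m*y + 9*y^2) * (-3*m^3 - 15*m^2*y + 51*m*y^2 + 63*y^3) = -3*m^5 - 33*m^4*y - 66*m^3*y^2 + 234*m^2*y^3 + 837*m*y^4 + 567*y^5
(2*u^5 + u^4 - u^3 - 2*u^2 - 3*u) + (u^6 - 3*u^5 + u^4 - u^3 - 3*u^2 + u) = u^6 - u^5 + 2*u^4 - 2*u^3 - 5*u^2 - 2*u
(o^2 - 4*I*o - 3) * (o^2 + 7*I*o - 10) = o^4 + 3*I*o^3 + 15*o^2 + 19*I*o + 30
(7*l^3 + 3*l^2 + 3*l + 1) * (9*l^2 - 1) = 63*l^5 + 27*l^4 + 20*l^3 + 6*l^2 - 3*l - 1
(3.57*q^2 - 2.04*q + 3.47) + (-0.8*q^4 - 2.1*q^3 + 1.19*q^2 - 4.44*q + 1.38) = -0.8*q^4 - 2.1*q^3 + 4.76*q^2 - 6.48*q + 4.85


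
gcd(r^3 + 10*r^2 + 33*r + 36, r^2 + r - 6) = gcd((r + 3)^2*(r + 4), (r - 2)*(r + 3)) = r + 3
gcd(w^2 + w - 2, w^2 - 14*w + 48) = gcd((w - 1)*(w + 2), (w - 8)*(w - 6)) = 1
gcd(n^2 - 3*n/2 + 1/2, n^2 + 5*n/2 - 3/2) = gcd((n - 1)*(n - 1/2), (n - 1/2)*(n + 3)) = n - 1/2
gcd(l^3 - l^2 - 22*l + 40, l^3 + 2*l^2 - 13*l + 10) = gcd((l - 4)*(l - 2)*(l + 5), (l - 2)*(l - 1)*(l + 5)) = l^2 + 3*l - 10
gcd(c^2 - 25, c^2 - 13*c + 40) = c - 5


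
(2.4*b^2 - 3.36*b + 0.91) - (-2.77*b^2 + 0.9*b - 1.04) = 5.17*b^2 - 4.26*b + 1.95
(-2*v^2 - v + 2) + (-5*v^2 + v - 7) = -7*v^2 - 5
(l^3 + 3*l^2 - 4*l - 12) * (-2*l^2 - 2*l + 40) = -2*l^5 - 8*l^4 + 42*l^3 + 152*l^2 - 136*l - 480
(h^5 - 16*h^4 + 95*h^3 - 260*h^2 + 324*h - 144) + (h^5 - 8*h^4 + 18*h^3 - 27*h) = 2*h^5 - 24*h^4 + 113*h^3 - 260*h^2 + 297*h - 144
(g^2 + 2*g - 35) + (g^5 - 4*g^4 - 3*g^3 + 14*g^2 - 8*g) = g^5 - 4*g^4 - 3*g^3 + 15*g^2 - 6*g - 35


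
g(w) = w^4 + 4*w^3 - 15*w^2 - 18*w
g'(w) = 4*w^3 + 12*w^2 - 30*w - 18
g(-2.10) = -45.95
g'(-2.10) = 60.88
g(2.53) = -35.80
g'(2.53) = 47.69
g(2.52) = -36.28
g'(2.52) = 46.62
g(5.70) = 1206.42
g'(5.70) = 941.65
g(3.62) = 99.75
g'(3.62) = 220.40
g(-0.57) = 4.75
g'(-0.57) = 2.26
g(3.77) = 135.28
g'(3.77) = 253.79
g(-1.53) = -16.42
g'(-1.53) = 41.66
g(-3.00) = -108.00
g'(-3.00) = 72.00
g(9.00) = 8100.00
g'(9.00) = 3600.00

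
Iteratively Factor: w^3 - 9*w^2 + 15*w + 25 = (w + 1)*(w^2 - 10*w + 25) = (w - 5)*(w + 1)*(w - 5)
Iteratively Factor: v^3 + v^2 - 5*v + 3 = (v - 1)*(v^2 + 2*v - 3) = (v - 1)*(v + 3)*(v - 1)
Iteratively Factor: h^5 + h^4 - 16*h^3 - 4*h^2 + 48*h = (h + 4)*(h^4 - 3*h^3 - 4*h^2 + 12*h) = h*(h + 4)*(h^3 - 3*h^2 - 4*h + 12) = h*(h + 2)*(h + 4)*(h^2 - 5*h + 6) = h*(h - 3)*(h + 2)*(h + 4)*(h - 2)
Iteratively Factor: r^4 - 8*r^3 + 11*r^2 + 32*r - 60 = (r - 5)*(r^3 - 3*r^2 - 4*r + 12) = (r - 5)*(r - 3)*(r^2 - 4) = (r - 5)*(r - 3)*(r - 2)*(r + 2)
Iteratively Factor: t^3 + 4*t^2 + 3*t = (t + 3)*(t^2 + t) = (t + 1)*(t + 3)*(t)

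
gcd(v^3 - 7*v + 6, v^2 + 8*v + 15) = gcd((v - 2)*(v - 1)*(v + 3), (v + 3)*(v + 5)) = v + 3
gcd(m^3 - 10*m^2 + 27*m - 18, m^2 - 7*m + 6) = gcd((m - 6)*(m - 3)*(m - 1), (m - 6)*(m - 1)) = m^2 - 7*m + 6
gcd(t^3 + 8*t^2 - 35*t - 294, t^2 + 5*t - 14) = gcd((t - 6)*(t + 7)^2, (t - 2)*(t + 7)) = t + 7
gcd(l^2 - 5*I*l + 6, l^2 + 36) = l - 6*I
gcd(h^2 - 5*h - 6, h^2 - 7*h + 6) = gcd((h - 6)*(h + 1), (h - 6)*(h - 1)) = h - 6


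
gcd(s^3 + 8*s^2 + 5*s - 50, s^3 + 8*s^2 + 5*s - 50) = s^3 + 8*s^2 + 5*s - 50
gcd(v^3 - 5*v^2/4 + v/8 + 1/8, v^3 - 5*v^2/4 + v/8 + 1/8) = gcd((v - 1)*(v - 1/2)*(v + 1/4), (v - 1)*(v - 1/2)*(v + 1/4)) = v^3 - 5*v^2/4 + v/8 + 1/8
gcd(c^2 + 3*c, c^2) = c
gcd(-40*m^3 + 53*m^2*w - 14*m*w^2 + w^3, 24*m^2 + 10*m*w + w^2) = 1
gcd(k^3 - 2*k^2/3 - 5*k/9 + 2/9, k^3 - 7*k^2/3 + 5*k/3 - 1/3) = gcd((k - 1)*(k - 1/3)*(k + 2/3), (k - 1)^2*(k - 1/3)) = k^2 - 4*k/3 + 1/3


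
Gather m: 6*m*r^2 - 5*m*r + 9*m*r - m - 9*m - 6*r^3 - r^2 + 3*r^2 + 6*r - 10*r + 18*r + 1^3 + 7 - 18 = m*(6*r^2 + 4*r - 10) - 6*r^3 + 2*r^2 + 14*r - 10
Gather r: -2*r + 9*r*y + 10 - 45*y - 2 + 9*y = r*(9*y - 2) - 36*y + 8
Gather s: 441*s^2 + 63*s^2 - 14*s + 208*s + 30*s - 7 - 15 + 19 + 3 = 504*s^2 + 224*s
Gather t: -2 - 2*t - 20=-2*t - 22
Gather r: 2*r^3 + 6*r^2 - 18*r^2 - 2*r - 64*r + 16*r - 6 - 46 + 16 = 2*r^3 - 12*r^2 - 50*r - 36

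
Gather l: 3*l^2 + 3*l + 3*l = 3*l^2 + 6*l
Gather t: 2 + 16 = 18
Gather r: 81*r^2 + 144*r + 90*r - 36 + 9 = 81*r^2 + 234*r - 27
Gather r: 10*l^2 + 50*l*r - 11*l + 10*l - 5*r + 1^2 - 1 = 10*l^2 - l + r*(50*l - 5)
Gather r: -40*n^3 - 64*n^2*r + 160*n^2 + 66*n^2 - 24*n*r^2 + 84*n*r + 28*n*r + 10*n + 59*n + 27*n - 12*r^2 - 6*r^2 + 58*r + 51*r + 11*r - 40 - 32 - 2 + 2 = -40*n^3 + 226*n^2 + 96*n + r^2*(-24*n - 18) + r*(-64*n^2 + 112*n + 120) - 72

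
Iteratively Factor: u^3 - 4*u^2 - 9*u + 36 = (u + 3)*(u^2 - 7*u + 12) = (u - 3)*(u + 3)*(u - 4)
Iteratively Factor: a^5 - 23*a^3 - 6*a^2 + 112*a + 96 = (a - 3)*(a^4 + 3*a^3 - 14*a^2 - 48*a - 32) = (a - 3)*(a + 2)*(a^3 + a^2 - 16*a - 16) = (a - 4)*(a - 3)*(a + 2)*(a^2 + 5*a + 4) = (a - 4)*(a - 3)*(a + 2)*(a + 4)*(a + 1)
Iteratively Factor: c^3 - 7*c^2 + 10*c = (c)*(c^2 - 7*c + 10) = c*(c - 5)*(c - 2)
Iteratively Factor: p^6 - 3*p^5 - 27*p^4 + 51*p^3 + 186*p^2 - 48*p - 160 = (p + 2)*(p^5 - 5*p^4 - 17*p^3 + 85*p^2 + 16*p - 80) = (p - 4)*(p + 2)*(p^4 - p^3 - 21*p^2 + p + 20) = (p - 4)*(p + 1)*(p + 2)*(p^3 - 2*p^2 - 19*p + 20) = (p - 5)*(p - 4)*(p + 1)*(p + 2)*(p^2 + 3*p - 4) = (p - 5)*(p - 4)*(p + 1)*(p + 2)*(p + 4)*(p - 1)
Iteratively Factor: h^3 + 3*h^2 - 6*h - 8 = (h + 4)*(h^2 - h - 2) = (h + 1)*(h + 4)*(h - 2)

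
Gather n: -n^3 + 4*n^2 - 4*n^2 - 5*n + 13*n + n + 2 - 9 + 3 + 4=-n^3 + 9*n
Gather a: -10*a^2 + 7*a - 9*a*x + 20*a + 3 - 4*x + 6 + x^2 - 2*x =-10*a^2 + a*(27 - 9*x) + x^2 - 6*x + 9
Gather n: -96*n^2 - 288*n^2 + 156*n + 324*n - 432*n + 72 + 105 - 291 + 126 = -384*n^2 + 48*n + 12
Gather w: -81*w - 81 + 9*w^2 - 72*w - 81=9*w^2 - 153*w - 162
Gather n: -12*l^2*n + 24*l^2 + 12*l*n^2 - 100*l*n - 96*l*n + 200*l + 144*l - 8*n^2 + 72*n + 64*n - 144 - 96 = 24*l^2 + 344*l + n^2*(12*l - 8) + n*(-12*l^2 - 196*l + 136) - 240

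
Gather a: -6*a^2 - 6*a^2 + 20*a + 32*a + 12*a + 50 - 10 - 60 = -12*a^2 + 64*a - 20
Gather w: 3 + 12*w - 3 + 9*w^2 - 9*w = 9*w^2 + 3*w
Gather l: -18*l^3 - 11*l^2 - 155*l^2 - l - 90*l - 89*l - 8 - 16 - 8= -18*l^3 - 166*l^2 - 180*l - 32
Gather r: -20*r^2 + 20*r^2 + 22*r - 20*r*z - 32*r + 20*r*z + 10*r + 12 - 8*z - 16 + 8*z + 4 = 0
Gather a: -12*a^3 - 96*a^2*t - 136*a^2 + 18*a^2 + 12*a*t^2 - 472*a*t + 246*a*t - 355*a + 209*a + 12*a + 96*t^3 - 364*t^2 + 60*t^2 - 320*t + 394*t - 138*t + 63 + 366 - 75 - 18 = -12*a^3 + a^2*(-96*t - 118) + a*(12*t^2 - 226*t - 134) + 96*t^3 - 304*t^2 - 64*t + 336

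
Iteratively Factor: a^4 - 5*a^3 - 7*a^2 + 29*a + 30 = (a + 1)*(a^3 - 6*a^2 - a + 30) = (a + 1)*(a + 2)*(a^2 - 8*a + 15) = (a - 3)*(a + 1)*(a + 2)*(a - 5)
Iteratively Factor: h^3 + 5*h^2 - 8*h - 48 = (h + 4)*(h^2 + h - 12) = (h - 3)*(h + 4)*(h + 4)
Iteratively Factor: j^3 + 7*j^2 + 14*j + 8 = (j + 4)*(j^2 + 3*j + 2) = (j + 2)*(j + 4)*(j + 1)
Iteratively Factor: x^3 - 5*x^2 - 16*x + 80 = (x - 4)*(x^2 - x - 20) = (x - 4)*(x + 4)*(x - 5)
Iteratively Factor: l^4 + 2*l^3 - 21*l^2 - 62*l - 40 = (l + 4)*(l^3 - 2*l^2 - 13*l - 10) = (l + 1)*(l + 4)*(l^2 - 3*l - 10) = (l - 5)*(l + 1)*(l + 4)*(l + 2)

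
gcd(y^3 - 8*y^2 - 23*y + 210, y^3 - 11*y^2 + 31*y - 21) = y - 7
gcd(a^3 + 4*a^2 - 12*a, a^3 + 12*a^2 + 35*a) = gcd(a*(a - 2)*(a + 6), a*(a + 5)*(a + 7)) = a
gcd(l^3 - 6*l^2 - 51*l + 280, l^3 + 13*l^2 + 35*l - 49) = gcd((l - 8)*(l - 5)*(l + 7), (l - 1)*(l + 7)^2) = l + 7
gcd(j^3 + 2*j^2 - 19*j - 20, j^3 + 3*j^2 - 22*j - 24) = j^2 - 3*j - 4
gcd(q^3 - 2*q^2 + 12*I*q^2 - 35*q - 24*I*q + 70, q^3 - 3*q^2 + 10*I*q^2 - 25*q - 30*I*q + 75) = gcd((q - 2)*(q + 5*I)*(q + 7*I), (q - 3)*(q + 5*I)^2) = q + 5*I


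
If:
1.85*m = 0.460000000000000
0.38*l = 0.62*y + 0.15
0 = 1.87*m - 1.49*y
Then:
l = 0.90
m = 0.25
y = 0.31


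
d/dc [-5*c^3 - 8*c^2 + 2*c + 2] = -15*c^2 - 16*c + 2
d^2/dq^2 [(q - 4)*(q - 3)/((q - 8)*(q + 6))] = 10*(-q^3 + 36*q^2 - 216*q + 720)/(q^6 - 6*q^5 - 132*q^4 + 568*q^3 + 6336*q^2 - 13824*q - 110592)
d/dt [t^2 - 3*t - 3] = 2*t - 3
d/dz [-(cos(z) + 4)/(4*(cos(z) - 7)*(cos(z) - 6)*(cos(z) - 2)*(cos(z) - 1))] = (-3*cos(z)^4 + 16*cos(z)^3 + 109*cos(z)^2 - 664*cos(z) + 692)*sin(z)/(4*(cos(z) - 7)^2*(cos(z) - 6)^2*(cos(z) - 2)^2*(cos(z) - 1)^2)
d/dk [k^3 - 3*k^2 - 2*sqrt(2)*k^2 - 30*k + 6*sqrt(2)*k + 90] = 3*k^2 - 6*k - 4*sqrt(2)*k - 30 + 6*sqrt(2)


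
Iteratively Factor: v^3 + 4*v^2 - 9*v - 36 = (v + 4)*(v^2 - 9) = (v - 3)*(v + 4)*(v + 3)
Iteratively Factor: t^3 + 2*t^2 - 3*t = (t + 3)*(t^2 - t) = (t - 1)*(t + 3)*(t)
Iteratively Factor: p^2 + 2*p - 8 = (p + 4)*(p - 2)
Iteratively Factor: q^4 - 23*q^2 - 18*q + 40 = (q + 2)*(q^3 - 2*q^2 - 19*q + 20) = (q + 2)*(q + 4)*(q^2 - 6*q + 5) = (q - 1)*(q + 2)*(q + 4)*(q - 5)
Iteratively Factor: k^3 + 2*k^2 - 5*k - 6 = (k - 2)*(k^2 + 4*k + 3) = (k - 2)*(k + 3)*(k + 1)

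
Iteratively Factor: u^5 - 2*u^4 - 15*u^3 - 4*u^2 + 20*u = (u)*(u^4 - 2*u^3 - 15*u^2 - 4*u + 20) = u*(u + 2)*(u^3 - 4*u^2 - 7*u + 10) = u*(u - 5)*(u + 2)*(u^2 + u - 2) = u*(u - 5)*(u + 2)^2*(u - 1)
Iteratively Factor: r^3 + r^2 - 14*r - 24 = (r - 4)*(r^2 + 5*r + 6) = (r - 4)*(r + 3)*(r + 2)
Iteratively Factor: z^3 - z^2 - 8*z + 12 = (z - 2)*(z^2 + z - 6) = (z - 2)^2*(z + 3)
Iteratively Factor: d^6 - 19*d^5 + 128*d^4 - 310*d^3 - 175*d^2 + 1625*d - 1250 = (d - 5)*(d^5 - 14*d^4 + 58*d^3 - 20*d^2 - 275*d + 250) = (d - 5)*(d + 2)*(d^4 - 16*d^3 + 90*d^2 - 200*d + 125) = (d - 5)*(d - 1)*(d + 2)*(d^3 - 15*d^2 + 75*d - 125) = (d - 5)^2*(d - 1)*(d + 2)*(d^2 - 10*d + 25) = (d - 5)^3*(d - 1)*(d + 2)*(d - 5)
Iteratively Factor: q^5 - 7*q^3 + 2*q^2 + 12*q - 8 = (q - 2)*(q^4 + 2*q^3 - 3*q^2 - 4*q + 4) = (q - 2)*(q + 2)*(q^3 - 3*q + 2) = (q - 2)*(q - 1)*(q + 2)*(q^2 + q - 2) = (q - 2)*(q - 1)^2*(q + 2)*(q + 2)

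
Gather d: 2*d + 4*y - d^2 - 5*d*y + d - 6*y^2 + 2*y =-d^2 + d*(3 - 5*y) - 6*y^2 + 6*y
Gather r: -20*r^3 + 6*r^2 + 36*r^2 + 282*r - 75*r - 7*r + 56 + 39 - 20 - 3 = -20*r^3 + 42*r^2 + 200*r + 72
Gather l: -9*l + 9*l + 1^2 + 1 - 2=0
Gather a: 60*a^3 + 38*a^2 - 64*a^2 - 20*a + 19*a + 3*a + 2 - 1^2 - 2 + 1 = 60*a^3 - 26*a^2 + 2*a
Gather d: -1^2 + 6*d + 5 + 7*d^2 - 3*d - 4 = 7*d^2 + 3*d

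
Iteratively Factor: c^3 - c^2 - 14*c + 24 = (c + 4)*(c^2 - 5*c + 6) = (c - 3)*(c + 4)*(c - 2)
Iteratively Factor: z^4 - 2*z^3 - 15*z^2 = (z)*(z^3 - 2*z^2 - 15*z) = z*(z + 3)*(z^2 - 5*z) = z*(z - 5)*(z + 3)*(z)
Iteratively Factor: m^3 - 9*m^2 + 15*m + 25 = (m - 5)*(m^2 - 4*m - 5) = (m - 5)^2*(m + 1)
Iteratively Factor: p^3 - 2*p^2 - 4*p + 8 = (p - 2)*(p^2 - 4) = (p - 2)*(p + 2)*(p - 2)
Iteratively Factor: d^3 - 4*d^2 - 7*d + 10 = (d - 5)*(d^2 + d - 2) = (d - 5)*(d - 1)*(d + 2)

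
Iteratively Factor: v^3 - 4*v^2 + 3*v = (v - 1)*(v^2 - 3*v) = (v - 3)*(v - 1)*(v)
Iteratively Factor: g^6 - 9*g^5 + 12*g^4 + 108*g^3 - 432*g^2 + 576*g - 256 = (g - 4)*(g^5 - 5*g^4 - 8*g^3 + 76*g^2 - 128*g + 64) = (g - 4)*(g - 2)*(g^4 - 3*g^3 - 14*g^2 + 48*g - 32) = (g - 4)*(g - 2)*(g - 1)*(g^3 - 2*g^2 - 16*g + 32) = (g - 4)*(g - 2)^2*(g - 1)*(g^2 - 16) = (g - 4)*(g - 2)^2*(g - 1)*(g + 4)*(g - 4)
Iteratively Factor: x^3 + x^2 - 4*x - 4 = (x + 1)*(x^2 - 4) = (x - 2)*(x + 1)*(x + 2)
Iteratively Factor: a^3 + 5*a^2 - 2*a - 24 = (a + 3)*(a^2 + 2*a - 8) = (a + 3)*(a + 4)*(a - 2)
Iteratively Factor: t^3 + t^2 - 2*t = (t)*(t^2 + t - 2) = t*(t - 1)*(t + 2)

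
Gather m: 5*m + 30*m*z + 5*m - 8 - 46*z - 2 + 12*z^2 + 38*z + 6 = m*(30*z + 10) + 12*z^2 - 8*z - 4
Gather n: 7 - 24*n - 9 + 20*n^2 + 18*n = 20*n^2 - 6*n - 2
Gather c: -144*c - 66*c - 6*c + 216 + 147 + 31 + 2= 396 - 216*c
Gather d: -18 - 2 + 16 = -4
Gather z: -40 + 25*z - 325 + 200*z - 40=225*z - 405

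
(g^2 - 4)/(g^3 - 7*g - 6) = (g - 2)/(g^2 - 2*g - 3)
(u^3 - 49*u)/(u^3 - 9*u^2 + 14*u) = (u + 7)/(u - 2)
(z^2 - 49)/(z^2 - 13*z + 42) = (z + 7)/(z - 6)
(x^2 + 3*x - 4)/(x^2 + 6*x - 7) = (x + 4)/(x + 7)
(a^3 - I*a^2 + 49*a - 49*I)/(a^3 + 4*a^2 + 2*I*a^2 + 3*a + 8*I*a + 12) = (a^2 + 49)/(a^2 + a*(4 + 3*I) + 12*I)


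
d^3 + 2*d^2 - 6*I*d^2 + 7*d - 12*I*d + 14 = (d + 2)*(d - 7*I)*(d + I)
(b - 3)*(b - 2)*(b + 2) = b^3 - 3*b^2 - 4*b + 12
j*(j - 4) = j^2 - 4*j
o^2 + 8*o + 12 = (o + 2)*(o + 6)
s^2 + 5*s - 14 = (s - 2)*(s + 7)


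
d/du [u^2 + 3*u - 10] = 2*u + 3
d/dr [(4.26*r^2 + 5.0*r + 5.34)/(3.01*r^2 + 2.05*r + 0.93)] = (-6.317*r^2 - 24.2232*r - 6.297)/(9.0601*r^4 + 12.341*r^3 + 9.8011*r^2 + 3.813*r + 0.8649)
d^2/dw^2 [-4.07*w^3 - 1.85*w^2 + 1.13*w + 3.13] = -24.42*w - 3.7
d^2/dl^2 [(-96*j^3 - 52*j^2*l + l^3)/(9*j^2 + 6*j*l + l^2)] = j^2*(48*j - 50*l)/(81*j^4 + 108*j^3*l + 54*j^2*l^2 + 12*j*l^3 + l^4)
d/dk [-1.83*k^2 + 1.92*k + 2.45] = 1.92 - 3.66*k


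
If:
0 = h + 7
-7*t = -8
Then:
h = -7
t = 8/7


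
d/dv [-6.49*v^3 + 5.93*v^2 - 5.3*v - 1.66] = -19.47*v^2 + 11.86*v - 5.3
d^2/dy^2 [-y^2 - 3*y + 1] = -2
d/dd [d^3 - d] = 3*d^2 - 1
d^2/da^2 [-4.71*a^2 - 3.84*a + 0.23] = -9.42000000000000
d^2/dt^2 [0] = 0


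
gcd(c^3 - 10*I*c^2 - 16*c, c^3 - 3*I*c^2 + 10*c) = c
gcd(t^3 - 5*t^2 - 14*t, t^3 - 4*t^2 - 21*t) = t^2 - 7*t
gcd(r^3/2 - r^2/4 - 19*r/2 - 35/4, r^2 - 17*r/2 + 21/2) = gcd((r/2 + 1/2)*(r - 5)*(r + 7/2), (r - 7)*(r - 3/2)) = 1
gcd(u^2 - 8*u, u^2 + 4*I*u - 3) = 1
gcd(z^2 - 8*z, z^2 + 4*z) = z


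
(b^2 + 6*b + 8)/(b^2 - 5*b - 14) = (b + 4)/(b - 7)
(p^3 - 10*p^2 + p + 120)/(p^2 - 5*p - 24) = p - 5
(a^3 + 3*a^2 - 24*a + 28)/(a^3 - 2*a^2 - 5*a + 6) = (a^3 + 3*a^2 - 24*a + 28)/(a^3 - 2*a^2 - 5*a + 6)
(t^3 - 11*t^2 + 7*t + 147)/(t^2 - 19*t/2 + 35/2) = 2*(t^2 - 4*t - 21)/(2*t - 5)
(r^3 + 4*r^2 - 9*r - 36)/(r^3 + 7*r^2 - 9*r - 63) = (r + 4)/(r + 7)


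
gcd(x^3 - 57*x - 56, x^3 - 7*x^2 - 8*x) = x^2 - 7*x - 8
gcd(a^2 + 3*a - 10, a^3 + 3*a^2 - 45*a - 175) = a + 5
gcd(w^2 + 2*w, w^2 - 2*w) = w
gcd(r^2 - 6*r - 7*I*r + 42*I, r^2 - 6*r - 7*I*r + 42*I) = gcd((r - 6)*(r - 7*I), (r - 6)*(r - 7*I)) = r^2 + r*(-6 - 7*I) + 42*I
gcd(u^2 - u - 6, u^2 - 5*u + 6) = u - 3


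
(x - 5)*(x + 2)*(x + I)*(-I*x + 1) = -I*x^4 + 2*x^3 + 3*I*x^3 - 6*x^2 + 11*I*x^2 - 20*x - 3*I*x - 10*I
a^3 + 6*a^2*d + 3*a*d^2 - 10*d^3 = (a - d)*(a + 2*d)*(a + 5*d)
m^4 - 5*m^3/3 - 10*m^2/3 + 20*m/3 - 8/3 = (m - 2)*(m - 1)*(m - 2/3)*(m + 2)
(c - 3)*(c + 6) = c^2 + 3*c - 18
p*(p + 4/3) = p^2 + 4*p/3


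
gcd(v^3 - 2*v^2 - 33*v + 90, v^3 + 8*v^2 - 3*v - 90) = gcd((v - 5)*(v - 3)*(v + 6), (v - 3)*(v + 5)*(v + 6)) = v^2 + 3*v - 18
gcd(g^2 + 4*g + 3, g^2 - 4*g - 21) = g + 3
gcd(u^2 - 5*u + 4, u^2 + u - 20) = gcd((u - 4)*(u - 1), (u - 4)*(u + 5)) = u - 4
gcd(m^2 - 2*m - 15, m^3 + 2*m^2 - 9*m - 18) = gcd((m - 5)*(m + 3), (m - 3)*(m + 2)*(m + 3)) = m + 3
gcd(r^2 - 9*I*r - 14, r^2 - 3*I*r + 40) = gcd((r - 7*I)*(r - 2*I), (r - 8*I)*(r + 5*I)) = 1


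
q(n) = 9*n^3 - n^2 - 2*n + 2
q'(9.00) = 2167.00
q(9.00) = 6464.00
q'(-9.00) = 2203.00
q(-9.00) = -6622.00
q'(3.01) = 236.60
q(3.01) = 232.36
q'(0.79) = 13.27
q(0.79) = 4.23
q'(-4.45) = 541.57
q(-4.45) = -801.99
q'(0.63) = 7.46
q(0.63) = 2.59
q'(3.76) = 372.20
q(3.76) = 458.76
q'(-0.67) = 11.46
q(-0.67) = 0.18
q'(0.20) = -1.32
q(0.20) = 1.63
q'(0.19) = -1.41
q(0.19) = 1.65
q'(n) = 27*n^2 - 2*n - 2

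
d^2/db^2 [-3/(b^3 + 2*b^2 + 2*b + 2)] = 6*((3*b + 2)*(b^3 + 2*b^2 + 2*b + 2) - (3*b^2 + 4*b + 2)^2)/(b^3 + 2*b^2 + 2*b + 2)^3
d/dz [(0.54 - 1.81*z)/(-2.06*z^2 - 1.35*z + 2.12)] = (-3.7286*z^2 + 2.2248*z - 3.1082)/(4.2436*z^4 + 5.562*z^3 - 6.9119*z^2 - 5.724*z + 4.4944)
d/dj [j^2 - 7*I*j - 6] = 2*j - 7*I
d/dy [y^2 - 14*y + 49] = 2*y - 14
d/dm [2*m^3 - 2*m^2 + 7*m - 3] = 6*m^2 - 4*m + 7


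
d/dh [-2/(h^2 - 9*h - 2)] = 2*(2*h - 9)/(-h^2 + 9*h + 2)^2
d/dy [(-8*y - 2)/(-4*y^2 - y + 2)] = 2*(16*y^2 + 4*y - (4*y + 1)*(8*y + 1) - 8)/(4*y^2 + y - 2)^2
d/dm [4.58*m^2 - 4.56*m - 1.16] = 9.16*m - 4.56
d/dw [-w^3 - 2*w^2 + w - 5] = -3*w^2 - 4*w + 1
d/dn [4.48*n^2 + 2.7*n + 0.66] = 8.96*n + 2.7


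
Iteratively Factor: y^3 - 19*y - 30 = (y - 5)*(y^2 + 5*y + 6) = (y - 5)*(y + 2)*(y + 3)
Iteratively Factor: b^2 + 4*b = (b + 4)*(b)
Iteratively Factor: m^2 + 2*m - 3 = (m + 3)*(m - 1)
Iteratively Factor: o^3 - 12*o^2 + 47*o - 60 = (o - 3)*(o^2 - 9*o + 20) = (o - 5)*(o - 3)*(o - 4)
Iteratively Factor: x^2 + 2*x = (x)*(x + 2)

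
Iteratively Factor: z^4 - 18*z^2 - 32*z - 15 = (z - 5)*(z^3 + 5*z^2 + 7*z + 3) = (z - 5)*(z + 1)*(z^2 + 4*z + 3) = (z - 5)*(z + 1)*(z + 3)*(z + 1)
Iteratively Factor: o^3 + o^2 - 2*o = (o)*(o^2 + o - 2) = o*(o + 2)*(o - 1)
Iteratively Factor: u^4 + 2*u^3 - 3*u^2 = (u + 3)*(u^3 - u^2) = (u - 1)*(u + 3)*(u^2) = u*(u - 1)*(u + 3)*(u)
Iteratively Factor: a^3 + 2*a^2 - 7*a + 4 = (a - 1)*(a^2 + 3*a - 4) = (a - 1)*(a + 4)*(a - 1)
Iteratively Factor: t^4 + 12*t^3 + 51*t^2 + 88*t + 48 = (t + 4)*(t^3 + 8*t^2 + 19*t + 12) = (t + 3)*(t + 4)*(t^2 + 5*t + 4) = (t + 3)*(t + 4)^2*(t + 1)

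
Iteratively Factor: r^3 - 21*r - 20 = (r + 4)*(r^2 - 4*r - 5) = (r - 5)*(r + 4)*(r + 1)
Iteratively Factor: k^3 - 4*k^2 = (k - 4)*(k^2) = k*(k - 4)*(k)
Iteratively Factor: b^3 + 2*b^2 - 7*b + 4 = (b - 1)*(b^2 + 3*b - 4) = (b - 1)^2*(b + 4)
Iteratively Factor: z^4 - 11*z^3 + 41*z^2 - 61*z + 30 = (z - 2)*(z^3 - 9*z^2 + 23*z - 15) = (z - 5)*(z - 2)*(z^2 - 4*z + 3) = (z - 5)*(z - 2)*(z - 1)*(z - 3)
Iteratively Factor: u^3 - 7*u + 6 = (u - 2)*(u^2 + 2*u - 3) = (u - 2)*(u + 3)*(u - 1)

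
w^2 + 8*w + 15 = (w + 3)*(w + 5)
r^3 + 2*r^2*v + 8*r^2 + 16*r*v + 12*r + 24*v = (r + 2)*(r + 6)*(r + 2*v)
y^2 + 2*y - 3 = (y - 1)*(y + 3)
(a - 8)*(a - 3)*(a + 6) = a^3 - 5*a^2 - 42*a + 144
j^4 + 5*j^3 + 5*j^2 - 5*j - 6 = (j - 1)*(j + 1)*(j + 2)*(j + 3)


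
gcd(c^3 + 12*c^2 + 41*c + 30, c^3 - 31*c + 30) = c + 6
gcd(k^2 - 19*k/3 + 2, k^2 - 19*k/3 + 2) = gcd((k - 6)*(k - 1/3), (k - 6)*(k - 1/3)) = k^2 - 19*k/3 + 2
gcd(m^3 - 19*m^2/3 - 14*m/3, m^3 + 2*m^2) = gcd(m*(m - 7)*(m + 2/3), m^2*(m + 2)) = m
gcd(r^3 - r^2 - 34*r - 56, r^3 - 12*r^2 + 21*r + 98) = r^2 - 5*r - 14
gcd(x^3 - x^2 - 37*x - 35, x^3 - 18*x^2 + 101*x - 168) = x - 7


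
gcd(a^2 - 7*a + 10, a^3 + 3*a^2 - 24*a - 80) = a - 5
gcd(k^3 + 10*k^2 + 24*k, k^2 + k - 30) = k + 6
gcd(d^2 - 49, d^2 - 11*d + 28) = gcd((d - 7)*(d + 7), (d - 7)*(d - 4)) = d - 7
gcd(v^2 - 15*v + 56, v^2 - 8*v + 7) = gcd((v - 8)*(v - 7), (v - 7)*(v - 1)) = v - 7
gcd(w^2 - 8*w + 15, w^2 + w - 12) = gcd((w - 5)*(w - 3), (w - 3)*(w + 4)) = w - 3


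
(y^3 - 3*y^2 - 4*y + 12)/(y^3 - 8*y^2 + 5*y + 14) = (y^2 - y - 6)/(y^2 - 6*y - 7)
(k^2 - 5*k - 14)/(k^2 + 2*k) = (k - 7)/k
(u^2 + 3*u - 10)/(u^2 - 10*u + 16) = (u + 5)/(u - 8)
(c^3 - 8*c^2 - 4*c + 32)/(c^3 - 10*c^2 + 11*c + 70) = (c^2 - 10*c + 16)/(c^2 - 12*c + 35)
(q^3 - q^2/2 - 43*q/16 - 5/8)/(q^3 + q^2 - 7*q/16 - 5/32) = 2*(q - 2)/(2*q - 1)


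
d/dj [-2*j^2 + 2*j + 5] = 2 - 4*j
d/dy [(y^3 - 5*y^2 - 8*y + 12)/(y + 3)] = 2*(y^3 + 2*y^2 - 15*y - 18)/(y^2 + 6*y + 9)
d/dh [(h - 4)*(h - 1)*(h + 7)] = 3*h^2 + 4*h - 31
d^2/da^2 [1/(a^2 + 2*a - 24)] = 2*(-a^2 - 2*a + 4*(a + 1)^2 + 24)/(a^2 + 2*a - 24)^3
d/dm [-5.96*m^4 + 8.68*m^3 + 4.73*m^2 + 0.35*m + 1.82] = -23.84*m^3 + 26.04*m^2 + 9.46*m + 0.35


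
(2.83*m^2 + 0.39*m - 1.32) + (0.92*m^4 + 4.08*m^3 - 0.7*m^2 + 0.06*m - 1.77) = 0.92*m^4 + 4.08*m^3 + 2.13*m^2 + 0.45*m - 3.09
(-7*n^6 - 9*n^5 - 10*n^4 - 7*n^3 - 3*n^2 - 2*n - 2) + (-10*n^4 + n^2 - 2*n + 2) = -7*n^6 - 9*n^5 - 20*n^4 - 7*n^3 - 2*n^2 - 4*n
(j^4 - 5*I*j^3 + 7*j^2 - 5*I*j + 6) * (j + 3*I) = j^5 - 2*I*j^4 + 22*j^3 + 16*I*j^2 + 21*j + 18*I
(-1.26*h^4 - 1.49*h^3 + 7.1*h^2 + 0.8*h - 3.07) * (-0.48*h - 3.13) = 0.6048*h^5 + 4.659*h^4 + 1.2557*h^3 - 22.607*h^2 - 1.0304*h + 9.6091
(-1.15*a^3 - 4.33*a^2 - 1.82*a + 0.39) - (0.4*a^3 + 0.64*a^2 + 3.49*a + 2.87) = -1.55*a^3 - 4.97*a^2 - 5.31*a - 2.48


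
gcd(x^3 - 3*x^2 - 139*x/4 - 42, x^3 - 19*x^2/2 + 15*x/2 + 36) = x^2 - 13*x/2 - 12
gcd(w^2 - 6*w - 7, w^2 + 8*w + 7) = w + 1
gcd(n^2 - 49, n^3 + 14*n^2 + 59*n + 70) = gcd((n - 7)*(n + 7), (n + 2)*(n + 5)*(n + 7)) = n + 7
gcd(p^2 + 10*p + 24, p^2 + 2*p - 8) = p + 4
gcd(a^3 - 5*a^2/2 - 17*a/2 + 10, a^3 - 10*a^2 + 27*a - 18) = a - 1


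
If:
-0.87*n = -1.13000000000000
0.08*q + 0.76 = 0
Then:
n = 1.30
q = -9.50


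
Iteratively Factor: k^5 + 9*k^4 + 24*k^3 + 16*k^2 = (k + 4)*(k^4 + 5*k^3 + 4*k^2) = (k + 1)*(k + 4)*(k^3 + 4*k^2) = k*(k + 1)*(k + 4)*(k^2 + 4*k) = k*(k + 1)*(k + 4)^2*(k)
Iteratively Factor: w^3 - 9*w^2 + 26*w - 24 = (w - 2)*(w^2 - 7*w + 12) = (w - 3)*(w - 2)*(w - 4)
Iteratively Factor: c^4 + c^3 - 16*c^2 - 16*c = (c)*(c^3 + c^2 - 16*c - 16) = c*(c + 1)*(c^2 - 16) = c*(c + 1)*(c + 4)*(c - 4)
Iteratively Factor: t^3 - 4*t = (t)*(t^2 - 4) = t*(t - 2)*(t + 2)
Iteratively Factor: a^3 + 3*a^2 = (a)*(a^2 + 3*a) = a^2*(a + 3)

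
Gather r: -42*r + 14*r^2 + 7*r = 14*r^2 - 35*r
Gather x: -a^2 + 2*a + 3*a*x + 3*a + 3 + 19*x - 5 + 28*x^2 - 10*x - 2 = -a^2 + 5*a + 28*x^2 + x*(3*a + 9) - 4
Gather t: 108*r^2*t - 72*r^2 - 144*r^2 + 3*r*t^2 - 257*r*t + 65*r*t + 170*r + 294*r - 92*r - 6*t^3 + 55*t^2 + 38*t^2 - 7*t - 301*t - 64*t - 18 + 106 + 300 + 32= -216*r^2 + 372*r - 6*t^3 + t^2*(3*r + 93) + t*(108*r^2 - 192*r - 372) + 420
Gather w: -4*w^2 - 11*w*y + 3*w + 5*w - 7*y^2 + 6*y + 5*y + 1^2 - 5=-4*w^2 + w*(8 - 11*y) - 7*y^2 + 11*y - 4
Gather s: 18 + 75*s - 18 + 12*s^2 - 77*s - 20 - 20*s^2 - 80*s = -8*s^2 - 82*s - 20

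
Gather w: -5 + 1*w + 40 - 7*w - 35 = -6*w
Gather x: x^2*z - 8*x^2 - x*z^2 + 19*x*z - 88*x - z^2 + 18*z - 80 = x^2*(z - 8) + x*(-z^2 + 19*z - 88) - z^2 + 18*z - 80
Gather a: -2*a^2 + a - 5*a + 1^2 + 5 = -2*a^2 - 4*a + 6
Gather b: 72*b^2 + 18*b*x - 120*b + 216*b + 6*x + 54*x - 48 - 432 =72*b^2 + b*(18*x + 96) + 60*x - 480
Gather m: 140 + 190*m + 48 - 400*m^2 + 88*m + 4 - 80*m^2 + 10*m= -480*m^2 + 288*m + 192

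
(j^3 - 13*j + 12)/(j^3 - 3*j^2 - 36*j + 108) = (j^2 + 3*j - 4)/(j^2 - 36)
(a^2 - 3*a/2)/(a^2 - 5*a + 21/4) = 2*a/(2*a - 7)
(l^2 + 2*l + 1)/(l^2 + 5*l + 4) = (l + 1)/(l + 4)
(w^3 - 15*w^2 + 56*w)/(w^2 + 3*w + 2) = w*(w^2 - 15*w + 56)/(w^2 + 3*w + 2)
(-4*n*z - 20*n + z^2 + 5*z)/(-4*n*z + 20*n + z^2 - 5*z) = (z + 5)/(z - 5)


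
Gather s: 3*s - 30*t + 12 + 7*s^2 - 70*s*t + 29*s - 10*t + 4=7*s^2 + s*(32 - 70*t) - 40*t + 16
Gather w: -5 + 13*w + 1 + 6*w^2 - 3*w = 6*w^2 + 10*w - 4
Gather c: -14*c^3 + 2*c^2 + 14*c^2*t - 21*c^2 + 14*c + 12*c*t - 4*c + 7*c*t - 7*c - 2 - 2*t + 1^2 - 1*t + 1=-14*c^3 + c^2*(14*t - 19) + c*(19*t + 3) - 3*t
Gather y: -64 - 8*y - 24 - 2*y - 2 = -10*y - 90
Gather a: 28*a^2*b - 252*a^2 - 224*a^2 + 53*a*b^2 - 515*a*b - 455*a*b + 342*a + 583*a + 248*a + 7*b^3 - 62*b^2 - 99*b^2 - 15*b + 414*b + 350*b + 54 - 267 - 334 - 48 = a^2*(28*b - 476) + a*(53*b^2 - 970*b + 1173) + 7*b^3 - 161*b^2 + 749*b - 595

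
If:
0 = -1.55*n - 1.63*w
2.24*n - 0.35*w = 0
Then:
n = 0.00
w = 0.00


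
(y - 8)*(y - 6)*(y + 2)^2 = y^4 - 10*y^3 - 4*y^2 + 136*y + 192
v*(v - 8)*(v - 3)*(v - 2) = v^4 - 13*v^3 + 46*v^2 - 48*v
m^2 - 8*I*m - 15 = (m - 5*I)*(m - 3*I)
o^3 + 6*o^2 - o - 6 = (o - 1)*(o + 1)*(o + 6)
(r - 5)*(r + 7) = r^2 + 2*r - 35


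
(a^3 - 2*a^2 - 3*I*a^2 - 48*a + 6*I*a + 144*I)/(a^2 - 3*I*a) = a - 2 - 48/a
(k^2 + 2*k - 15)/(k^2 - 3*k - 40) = (k - 3)/(k - 8)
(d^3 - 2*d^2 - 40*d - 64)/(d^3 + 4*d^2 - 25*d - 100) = (d^2 - 6*d - 16)/(d^2 - 25)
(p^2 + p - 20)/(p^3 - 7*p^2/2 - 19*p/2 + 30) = 2*(p + 5)/(2*p^2 + p - 15)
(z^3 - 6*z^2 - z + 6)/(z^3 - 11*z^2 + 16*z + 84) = (z^2 - 1)/(z^2 - 5*z - 14)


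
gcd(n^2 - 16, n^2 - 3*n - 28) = n + 4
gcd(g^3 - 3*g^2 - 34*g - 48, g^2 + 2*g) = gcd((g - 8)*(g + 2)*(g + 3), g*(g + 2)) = g + 2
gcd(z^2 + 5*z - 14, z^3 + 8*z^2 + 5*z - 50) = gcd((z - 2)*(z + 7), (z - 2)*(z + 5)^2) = z - 2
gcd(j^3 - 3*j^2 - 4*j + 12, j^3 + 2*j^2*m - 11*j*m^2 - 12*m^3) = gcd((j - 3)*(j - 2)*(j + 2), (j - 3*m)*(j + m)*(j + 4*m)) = 1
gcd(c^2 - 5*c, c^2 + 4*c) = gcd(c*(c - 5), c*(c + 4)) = c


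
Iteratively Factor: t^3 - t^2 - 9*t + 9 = (t + 3)*(t^2 - 4*t + 3) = (t - 1)*(t + 3)*(t - 3)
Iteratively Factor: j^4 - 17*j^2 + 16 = (j - 4)*(j^3 + 4*j^2 - j - 4) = (j - 4)*(j + 1)*(j^2 + 3*j - 4) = (j - 4)*(j - 1)*(j + 1)*(j + 4)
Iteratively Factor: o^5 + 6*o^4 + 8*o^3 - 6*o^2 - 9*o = (o + 1)*(o^4 + 5*o^3 + 3*o^2 - 9*o) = o*(o + 1)*(o^3 + 5*o^2 + 3*o - 9) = o*(o + 1)*(o + 3)*(o^2 + 2*o - 3) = o*(o + 1)*(o + 3)^2*(o - 1)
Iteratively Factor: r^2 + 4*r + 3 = (r + 1)*(r + 3)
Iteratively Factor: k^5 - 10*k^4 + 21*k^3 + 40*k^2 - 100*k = (k - 5)*(k^4 - 5*k^3 - 4*k^2 + 20*k) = k*(k - 5)*(k^3 - 5*k^2 - 4*k + 20) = k*(k - 5)*(k - 2)*(k^2 - 3*k - 10) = k*(k - 5)*(k - 2)*(k + 2)*(k - 5)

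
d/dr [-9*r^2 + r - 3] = 1 - 18*r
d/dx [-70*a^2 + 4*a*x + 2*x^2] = 4*a + 4*x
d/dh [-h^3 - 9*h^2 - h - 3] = -3*h^2 - 18*h - 1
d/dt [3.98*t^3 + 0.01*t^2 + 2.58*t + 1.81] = 11.94*t^2 + 0.02*t + 2.58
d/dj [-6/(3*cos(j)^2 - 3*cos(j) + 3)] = 2*(1 - 2*cos(j))*sin(j)/(sin(j)^2 + cos(j) - 2)^2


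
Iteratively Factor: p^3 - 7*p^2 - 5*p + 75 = (p + 3)*(p^2 - 10*p + 25) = (p - 5)*(p + 3)*(p - 5)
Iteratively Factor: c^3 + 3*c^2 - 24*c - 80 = (c + 4)*(c^2 - c - 20) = (c - 5)*(c + 4)*(c + 4)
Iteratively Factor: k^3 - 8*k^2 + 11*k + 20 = (k - 4)*(k^2 - 4*k - 5) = (k - 4)*(k + 1)*(k - 5)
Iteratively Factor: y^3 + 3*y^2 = (y)*(y^2 + 3*y) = y*(y + 3)*(y)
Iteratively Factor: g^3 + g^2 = (g)*(g^2 + g) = g^2*(g + 1)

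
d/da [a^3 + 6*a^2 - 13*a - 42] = 3*a^2 + 12*a - 13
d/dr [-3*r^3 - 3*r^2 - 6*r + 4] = -9*r^2 - 6*r - 6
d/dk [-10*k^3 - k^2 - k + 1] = -30*k^2 - 2*k - 1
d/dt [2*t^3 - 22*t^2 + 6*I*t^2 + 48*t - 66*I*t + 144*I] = 6*t^2 + t*(-44 + 12*I) + 48 - 66*I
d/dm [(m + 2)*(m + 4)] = 2*m + 6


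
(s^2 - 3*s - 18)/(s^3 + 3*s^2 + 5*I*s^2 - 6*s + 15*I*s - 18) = (s - 6)/(s^2 + 5*I*s - 6)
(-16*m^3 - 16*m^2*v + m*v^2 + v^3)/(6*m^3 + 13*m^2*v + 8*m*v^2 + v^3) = (-16*m^2 + v^2)/(6*m^2 + 7*m*v + v^2)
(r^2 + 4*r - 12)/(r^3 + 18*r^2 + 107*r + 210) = (r - 2)/(r^2 + 12*r + 35)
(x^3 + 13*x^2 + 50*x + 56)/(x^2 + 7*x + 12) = (x^2 + 9*x + 14)/(x + 3)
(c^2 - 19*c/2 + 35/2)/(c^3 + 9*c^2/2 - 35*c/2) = (c - 7)/(c*(c + 7))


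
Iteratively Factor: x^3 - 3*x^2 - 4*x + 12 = (x + 2)*(x^2 - 5*x + 6) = (x - 3)*(x + 2)*(x - 2)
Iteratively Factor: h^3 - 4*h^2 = (h)*(h^2 - 4*h) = h^2*(h - 4)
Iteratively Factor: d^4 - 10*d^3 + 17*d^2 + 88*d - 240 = (d - 4)*(d^3 - 6*d^2 - 7*d + 60) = (d - 4)^2*(d^2 - 2*d - 15) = (d - 4)^2*(d + 3)*(d - 5)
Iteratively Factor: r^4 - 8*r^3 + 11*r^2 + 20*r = (r + 1)*(r^3 - 9*r^2 + 20*r) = (r - 5)*(r + 1)*(r^2 - 4*r) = (r - 5)*(r - 4)*(r + 1)*(r)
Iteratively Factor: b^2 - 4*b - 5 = (b + 1)*(b - 5)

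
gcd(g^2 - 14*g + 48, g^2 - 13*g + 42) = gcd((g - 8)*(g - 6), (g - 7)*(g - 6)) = g - 6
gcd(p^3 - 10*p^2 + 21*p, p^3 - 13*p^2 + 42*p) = p^2 - 7*p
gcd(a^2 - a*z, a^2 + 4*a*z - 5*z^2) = -a + z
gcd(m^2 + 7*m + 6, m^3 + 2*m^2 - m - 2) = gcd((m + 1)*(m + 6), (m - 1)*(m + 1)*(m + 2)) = m + 1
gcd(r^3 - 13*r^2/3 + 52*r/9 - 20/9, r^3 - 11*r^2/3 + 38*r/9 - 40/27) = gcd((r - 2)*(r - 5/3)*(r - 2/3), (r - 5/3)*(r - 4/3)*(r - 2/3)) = r^2 - 7*r/3 + 10/9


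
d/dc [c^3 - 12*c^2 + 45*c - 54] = 3*c^2 - 24*c + 45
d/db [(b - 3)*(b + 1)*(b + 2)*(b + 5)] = 4*b^3 + 15*b^2 - 14*b - 41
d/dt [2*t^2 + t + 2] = 4*t + 1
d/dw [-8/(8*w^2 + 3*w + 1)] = 8*(16*w + 3)/(8*w^2 + 3*w + 1)^2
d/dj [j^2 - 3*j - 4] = 2*j - 3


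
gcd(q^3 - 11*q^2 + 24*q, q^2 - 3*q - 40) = q - 8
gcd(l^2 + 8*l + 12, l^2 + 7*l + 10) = l + 2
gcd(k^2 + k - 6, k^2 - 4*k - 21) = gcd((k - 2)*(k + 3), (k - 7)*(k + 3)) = k + 3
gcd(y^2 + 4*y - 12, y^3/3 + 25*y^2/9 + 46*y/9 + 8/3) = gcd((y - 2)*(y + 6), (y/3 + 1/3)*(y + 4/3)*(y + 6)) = y + 6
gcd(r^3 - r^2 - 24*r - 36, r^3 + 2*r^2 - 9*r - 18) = r^2 + 5*r + 6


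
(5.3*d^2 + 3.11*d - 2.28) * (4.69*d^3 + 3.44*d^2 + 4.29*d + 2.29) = 24.857*d^5 + 32.8179*d^4 + 22.7422*d^3 + 17.6357*d^2 - 2.6593*d - 5.2212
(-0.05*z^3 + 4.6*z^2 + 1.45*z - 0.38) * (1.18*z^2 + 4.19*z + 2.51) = -0.059*z^5 + 5.2185*z^4 + 20.8595*z^3 + 17.1731*z^2 + 2.0473*z - 0.9538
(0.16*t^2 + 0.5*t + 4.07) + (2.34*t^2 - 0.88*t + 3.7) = 2.5*t^2 - 0.38*t + 7.77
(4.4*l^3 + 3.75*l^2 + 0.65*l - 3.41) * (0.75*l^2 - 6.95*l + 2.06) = 3.3*l^5 - 27.7675*l^4 - 16.511*l^3 + 0.65*l^2 + 25.0385*l - 7.0246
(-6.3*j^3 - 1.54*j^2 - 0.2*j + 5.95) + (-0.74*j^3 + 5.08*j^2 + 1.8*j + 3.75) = -7.04*j^3 + 3.54*j^2 + 1.6*j + 9.7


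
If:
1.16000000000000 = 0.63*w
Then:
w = 1.84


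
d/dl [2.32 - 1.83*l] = -1.83000000000000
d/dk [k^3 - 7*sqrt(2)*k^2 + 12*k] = 3*k^2 - 14*sqrt(2)*k + 12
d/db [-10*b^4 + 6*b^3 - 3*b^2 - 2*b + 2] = -40*b^3 + 18*b^2 - 6*b - 2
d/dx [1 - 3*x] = -3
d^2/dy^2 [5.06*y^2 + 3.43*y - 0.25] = 10.1200000000000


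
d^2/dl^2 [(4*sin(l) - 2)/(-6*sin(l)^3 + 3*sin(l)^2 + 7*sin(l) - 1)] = 2*(288*sin(l)^7 - 432*sin(l)^6 + 120*sin(l)^5 + 498*sin(l)^4 - 465*sin(l)^3 - 101*sin(l)^2 + 49*sin(l) + 76)/(6*sin(l)^3 - 3*sin(l)^2 - 7*sin(l) + 1)^3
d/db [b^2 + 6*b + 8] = 2*b + 6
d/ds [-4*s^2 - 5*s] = -8*s - 5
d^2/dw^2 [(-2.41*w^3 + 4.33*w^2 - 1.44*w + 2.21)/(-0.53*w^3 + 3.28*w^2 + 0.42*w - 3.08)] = (5.94649400000002*w^6 + 5.64577199999991*w^5 - 75.4614*w^4 + 253.525024*w^3 - 449.078388*w^2 + 227.836728*w - 123.858952)/(0.148877*w^9 - 2.764056*w^8 + 16.751922*w^7 - 28.311268*w^6 - 45.40074*w^5 + 93.558192*w^4 + 40.467336*w^3 - 91.71624*w^2 - 11.952864*w + 29.218112)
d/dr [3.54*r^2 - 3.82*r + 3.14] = 7.08*r - 3.82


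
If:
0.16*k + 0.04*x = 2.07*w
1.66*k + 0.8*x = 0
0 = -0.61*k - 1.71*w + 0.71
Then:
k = 1.05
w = 0.04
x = -2.19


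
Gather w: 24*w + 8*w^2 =8*w^2 + 24*w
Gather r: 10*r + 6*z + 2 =10*r + 6*z + 2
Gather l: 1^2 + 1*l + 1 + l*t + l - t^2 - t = l*(t + 2) - t^2 - t + 2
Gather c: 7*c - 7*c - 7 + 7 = 0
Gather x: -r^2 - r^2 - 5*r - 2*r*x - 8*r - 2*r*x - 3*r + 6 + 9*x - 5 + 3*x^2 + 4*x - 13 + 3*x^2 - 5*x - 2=-2*r^2 - 16*r + 6*x^2 + x*(8 - 4*r) - 14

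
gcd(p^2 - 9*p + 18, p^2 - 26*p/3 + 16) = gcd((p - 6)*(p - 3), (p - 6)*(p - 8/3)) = p - 6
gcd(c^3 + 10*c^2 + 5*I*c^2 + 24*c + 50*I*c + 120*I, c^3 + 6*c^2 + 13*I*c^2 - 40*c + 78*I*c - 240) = c^2 + c*(6 + 5*I) + 30*I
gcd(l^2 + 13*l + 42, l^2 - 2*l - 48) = l + 6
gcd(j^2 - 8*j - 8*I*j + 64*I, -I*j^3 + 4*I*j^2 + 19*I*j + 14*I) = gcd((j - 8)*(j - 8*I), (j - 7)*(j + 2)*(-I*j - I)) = 1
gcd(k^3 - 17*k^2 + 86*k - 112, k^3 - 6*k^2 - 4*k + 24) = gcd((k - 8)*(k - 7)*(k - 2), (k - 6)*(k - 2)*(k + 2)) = k - 2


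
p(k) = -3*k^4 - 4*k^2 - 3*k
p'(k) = -12*k^3 - 8*k - 3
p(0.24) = -0.96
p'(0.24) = -5.09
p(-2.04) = -62.48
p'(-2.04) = 115.20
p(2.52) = -153.94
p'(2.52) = -215.20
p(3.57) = -548.99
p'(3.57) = -577.55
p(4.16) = -980.15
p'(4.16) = -900.18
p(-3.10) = -306.20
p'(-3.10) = 379.29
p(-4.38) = -1167.72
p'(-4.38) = 1040.37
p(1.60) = -34.70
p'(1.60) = -64.95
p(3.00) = -288.00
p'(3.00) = -351.00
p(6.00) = -4050.00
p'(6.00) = -2643.00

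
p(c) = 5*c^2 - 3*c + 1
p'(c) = 10*c - 3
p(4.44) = 86.25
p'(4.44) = 41.40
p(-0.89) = 7.63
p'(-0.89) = -11.90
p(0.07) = 0.81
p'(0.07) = -2.30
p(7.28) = 244.15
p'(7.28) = 69.80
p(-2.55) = 41.16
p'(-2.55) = -28.50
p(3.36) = 47.37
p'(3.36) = 30.60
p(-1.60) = 18.60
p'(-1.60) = -19.00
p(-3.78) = 83.78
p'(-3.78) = -40.80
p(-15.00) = 1171.00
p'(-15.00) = -153.00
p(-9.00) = 433.00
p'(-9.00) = -93.00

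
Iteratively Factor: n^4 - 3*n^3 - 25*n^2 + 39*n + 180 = (n + 3)*(n^3 - 6*n^2 - 7*n + 60) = (n - 4)*(n + 3)*(n^2 - 2*n - 15) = (n - 5)*(n - 4)*(n + 3)*(n + 3)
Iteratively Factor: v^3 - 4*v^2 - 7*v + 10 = (v - 5)*(v^2 + v - 2) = (v - 5)*(v - 1)*(v + 2)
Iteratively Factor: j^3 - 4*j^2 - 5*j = (j - 5)*(j^2 + j) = (j - 5)*(j + 1)*(j)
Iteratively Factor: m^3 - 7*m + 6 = (m - 1)*(m^2 + m - 6) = (m - 1)*(m + 3)*(m - 2)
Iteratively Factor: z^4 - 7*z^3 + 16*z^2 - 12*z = (z)*(z^3 - 7*z^2 + 16*z - 12) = z*(z - 2)*(z^2 - 5*z + 6) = z*(z - 3)*(z - 2)*(z - 2)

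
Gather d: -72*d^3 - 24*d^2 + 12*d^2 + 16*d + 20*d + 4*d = -72*d^3 - 12*d^2 + 40*d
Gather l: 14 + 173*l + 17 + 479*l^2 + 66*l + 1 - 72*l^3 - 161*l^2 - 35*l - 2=-72*l^3 + 318*l^2 + 204*l + 30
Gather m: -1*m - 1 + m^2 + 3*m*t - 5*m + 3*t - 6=m^2 + m*(3*t - 6) + 3*t - 7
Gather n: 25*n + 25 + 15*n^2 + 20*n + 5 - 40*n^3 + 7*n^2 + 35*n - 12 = -40*n^3 + 22*n^2 + 80*n + 18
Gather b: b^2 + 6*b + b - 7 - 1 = b^2 + 7*b - 8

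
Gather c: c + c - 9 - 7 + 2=2*c - 14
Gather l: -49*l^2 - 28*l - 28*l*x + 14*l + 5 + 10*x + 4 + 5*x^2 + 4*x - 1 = -49*l^2 + l*(-28*x - 14) + 5*x^2 + 14*x + 8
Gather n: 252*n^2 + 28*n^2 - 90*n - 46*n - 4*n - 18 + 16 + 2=280*n^2 - 140*n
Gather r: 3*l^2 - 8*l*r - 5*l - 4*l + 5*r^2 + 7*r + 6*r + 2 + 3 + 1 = 3*l^2 - 9*l + 5*r^2 + r*(13 - 8*l) + 6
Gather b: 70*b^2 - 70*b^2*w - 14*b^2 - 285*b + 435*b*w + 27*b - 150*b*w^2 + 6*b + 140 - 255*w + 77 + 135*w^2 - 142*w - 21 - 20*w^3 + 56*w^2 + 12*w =b^2*(56 - 70*w) + b*(-150*w^2 + 435*w - 252) - 20*w^3 + 191*w^2 - 385*w + 196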